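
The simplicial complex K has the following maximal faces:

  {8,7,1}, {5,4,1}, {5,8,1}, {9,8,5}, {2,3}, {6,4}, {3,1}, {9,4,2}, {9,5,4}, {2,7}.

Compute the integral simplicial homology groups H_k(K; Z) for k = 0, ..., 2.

K has 9 vertices, 16 edges, 6 triangles.
rank ∂_0 = 0, rank ∂_1 = 8 ⇒ b_0 = 9 − 0 − 8 = 1; all invariant factors of ∂_1 are 1 so no torsion. So H_0 ≅ Z.
rank ∂_1 = 8, rank ∂_2 = 6 ⇒ b_1 = 16 − 8 − 6 = 2; all invariant factors of ∂_2 are 1 so no torsion. So H_1 ≅ Z^2.
rank ∂_2 = 6, rank ∂_3 = 0 ⇒ b_2 = 6 − 6 − 0 = 0. So H_2 ≅ 0.

H_0 ≅ Z,  H_1 ≅ Z^2,  H_2 = 0.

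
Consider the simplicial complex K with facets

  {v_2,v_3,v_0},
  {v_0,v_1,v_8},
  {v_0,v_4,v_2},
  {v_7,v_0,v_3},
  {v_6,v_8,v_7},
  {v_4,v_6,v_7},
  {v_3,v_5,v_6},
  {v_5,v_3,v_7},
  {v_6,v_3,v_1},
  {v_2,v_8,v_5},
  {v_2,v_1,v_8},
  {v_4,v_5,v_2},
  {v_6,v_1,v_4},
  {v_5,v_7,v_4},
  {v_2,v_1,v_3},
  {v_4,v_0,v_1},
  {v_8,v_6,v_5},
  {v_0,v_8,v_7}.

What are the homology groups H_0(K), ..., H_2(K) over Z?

Take the total order v_0 < v_1 < v_2 < v_3 < v_4 < v_5 < v_6 < v_7 < v_8 on the vertex set. Then K (dimension 2) consists of the simplices:

  0-simplices (9): [v_0], [v_1], [v_2], [v_3], [v_4], [v_5], [v_6], [v_7], [v_8]
  1-simplices (27): (27 of them)
  2-simplices (18): (18 of them)

giving chain groups C_0 ≅ Z^9, C_1 ≅ Z^27, C_2 ≅ Z^18.

Boundary ∂_1: C_1 → C_0 is given by ∂[p,q] = [q] − [p]. For instance
  ∂[v_3,v_6] = [v_6] − [v_3].
The 9×27 boundary matrix has rank 8 and Smith normal form diag(1,1,1,1,1,1,1,1).

The boundary map ∂_2: C_2 → C_1 maps a triangle to the signed sum of its edges. For instance
  ∂[v_1,v_2,v_8] = [v_2,v_8] − [v_1,v_8] + [v_1,v_2],
  ∂[v_5,v_6,v_8] = [v_6,v_8] − [v_5,v_8] + [v_5,v_6].
The 27×18 boundary matrix has rank 18 and Smith normal form diag(1,1,1,1,1,1,1,1,1,1,1,1,1,1,1,1,1,2).

Now H_k = ker ∂_k / im ∂_{k+1}, so:

  H_0: rank C_0 − rank ∂_1 = 9 − 8 = 1, and the invariant factors of ∂_1 are all 1, so H_0 ≅ Z.
  H_1: rank ker ∂_1 − rank ∂_2 = (27 − 8) − 18 = 1, and ∂_2 has invariant factor 2 > 1, so H_1 ≅ Z ⊕ Z/2.
  H_2: rank ker ∂_2 − rank ∂_3 = (18 − 18) − 0 = 0, and there is no ∂_3, so H_2 ≅ 0.

H_0 ≅ Z,  H_1 ≅ Z ⊕ Z/2,  H_2 = 0.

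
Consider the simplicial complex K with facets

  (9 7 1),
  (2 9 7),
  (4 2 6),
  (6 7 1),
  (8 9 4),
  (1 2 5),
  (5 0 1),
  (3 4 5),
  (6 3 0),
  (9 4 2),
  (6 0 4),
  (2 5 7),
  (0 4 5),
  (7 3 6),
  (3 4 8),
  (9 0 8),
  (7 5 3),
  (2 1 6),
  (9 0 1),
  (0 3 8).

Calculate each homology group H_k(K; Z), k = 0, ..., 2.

Take the total order 0 < 1 < 2 < 3 < 4 < 5 < 6 < 7 < 8 < 9 on the vertex set. Then K (dimension 2) consists of the simplices:

  0-simplices (10): [0], [1], [2], [3], [4], [5], [6], [7], [8], [9]
  1-simplices (30): (30 of them)
  2-simplices (20): (20 of them)

giving chain groups C_0 ≅ Z^10, C_1 ≅ Z^30, C_2 ≅ Z^20.

∂_1: C_1 → C_0 is given by ∂[p,q] = [q] − [p]. For instance
  ∂[8,9] = [9] − [8].
The resulting 10×30 matrix has rank 9, and its Smith normal form has invariant factors (1,1,1,1,1,1,1,1,1).

Boundary ∂_2: C_2 → C_1 maps a triangle to the signed sum of its edges. For instance
  ∂[2,5,7] = [5,7] − [2,7] + [2,5],
  ∂[1,7,9] = [7,9] − [1,9] + [1,7].
As a 30×20 matrix over Z this has rank 20, with invariant factors (1,1,1,1,1,1,1,1,1,1,1,1,1,1,1,1,1,1,1,2).

Reading off H_k = ker ∂_k / im ∂_{k+1}:

  H_0: rank C_0 − rank ∂_1 = 10 − 9 = 1, and the invariant factors of ∂_1 are all 1, so H_0 ≅ Z.
  H_1: rank ker ∂_1 − rank ∂_2 = (30 − 9) − 20 = 1, and ∂_2 has invariant factor 2 > 1, so H_1 ≅ Z ⊕ Z/2Z.
  H_2: rank ker ∂_2 − rank ∂_3 = (20 − 20) − 0 = 0, and there is no ∂_3, so H_2 ≅ 0.

As a check, the Euler characteristic is 10 − 30 + 20 = 0, which agrees with 1 − 1 + 0 = 0.

H_0 ≅ Z,  H_1 ≅ Z ⊕ Z/2Z,  H_2 = 0.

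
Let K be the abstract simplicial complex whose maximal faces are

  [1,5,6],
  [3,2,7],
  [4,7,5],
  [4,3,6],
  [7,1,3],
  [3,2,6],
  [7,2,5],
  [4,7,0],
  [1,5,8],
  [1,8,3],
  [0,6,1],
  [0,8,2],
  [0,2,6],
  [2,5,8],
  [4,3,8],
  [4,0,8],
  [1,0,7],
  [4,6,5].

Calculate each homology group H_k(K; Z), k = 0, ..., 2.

We work with the vertex ordering 0 < 1 < 2 < 3 < 4 < 5 < 6 < 7 < 8. The simplices of K, each written with vertices in increasing order, are:

  0-simplices (9): [0], [1], [2], [3], [4], [5], [6], [7], [8]
  1-simplices (27): (27 of them)
  2-simplices (18): [0,1,6], [0,1,7], [0,2,6], [0,2,8], [0,4,7], [0,4,8], [1,3,7], [1,3,8], [1,5,6], [1,5,8], [2,3,6], [2,3,7], [2,5,7], [2,5,8], [3,4,6], [3,4,8], [4,5,6], [4,5,7]

so the chain groups are C_0 ≅ Z^9, C_1 ≅ Z^27, C_2 ≅ Z^18.

∂_1: C_1 → C_0 maps an edge to its endpoints' difference, ∂[p,q] = q − p.
The 9×27 boundary matrix has rank 8 and Smith normal form diag(1,1,1,1,1,1,1,1).

∂_2: C_2 → C_1 sends each 2-simplex [p,q,r] to [q,r] − [p,r] + [p,q]. For instance
  ∂[1,5,8] = [5,8] − [1,8] + [1,5],
  ∂[2,5,7] = [5,7] − [2,7] + [2,5].
The resulting 27×18 matrix has rank 17, and its Smith normal form has invariant factors (1,1,1,1,1,1,1,1,1,1,1,1,1,1,1,1,1).

From H_k ≅ ker(∂_k) / im(∂_{k+1}) we obtain:

  H_0: rank C_0 − rank ∂_1 = 9 − 8 = 1, and the invariant factors of ∂_1 are all 1, so H_0 = Z.
  H_1: rank ker ∂_1 − rank ∂_2 = (27 − 8) − 17 = 2, and the invariant factors of ∂_2 are all 1, so H_1 = Z^2.
  H_2: rank ker ∂_2 − rank ∂_3 = (18 − 17) − 0 = 1, and there is no ∂_3, so H_2 = Z.

As a check, the Euler characteristic is 9 − 27 + 18 = 0, which agrees with 1 − 2 + 1 = 0.

H_0 = Z,  H_1 = Z^2,  H_2 = Z.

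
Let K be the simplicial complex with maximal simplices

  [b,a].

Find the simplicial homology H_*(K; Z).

H_0 = Z,  H_1 = 0.

Order the vertices as a < b. Listing each simplex with vertices in this order, K has dimension 1 with simplices:

  0-simplices (2): a, b
  1-simplices (1): ab

giving chain groups C_0 ≅ Z^2, C_1 ≅ Z^1.

∂_1: C_1 → C_0 maps an edge to its endpoints' difference, ∂[p,q] = q − p.
The resulting 2×1 matrix has rank 1, and its Smith normal form has invariant factors (1).

From H_k ≅ ker(∂_k) / im(∂_{k+1}) we obtain:

  H_0: rank C_0 − rank ∂_1 = 2 − 1 = 1, and the invariant factors of ∂_1 are all 1, so H_0 = Z.
  H_1: rank ker ∂_1 − rank ∂_2 = (1 − 1) − 0 = 0, and there is no ∂_2, so H_1 = 0.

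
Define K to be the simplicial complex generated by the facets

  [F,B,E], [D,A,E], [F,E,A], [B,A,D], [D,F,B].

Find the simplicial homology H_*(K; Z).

H_0 ≅ Z,  H_1 ≅ Z,  H_2 = 0.

Take the total order A < B < D < E < F on the vertex set. Then K (dimension 2) consists of the simplices:

  0-simplices (5): A, B, D, E, F
  1-simplices (10): AB, AD, AE, AF, BD, BE, BF, DE, DF, EF
  2-simplices (5): ABD, ADE, AEF, BDF, BEF

so the chain groups are C_0 ≅ Z^5, C_1 ≅ Z^10, C_2 ≅ Z^5.

Boundary ∂_1: C_1 → C_0 is given by ∂[p,q] = [q] − [p]. For instance
  ∂BF = F − B.
The resulting 5×10 matrix has rank 4, and its Smith normal form has invariant factors (1,1,1,1).

Boundary ∂_2: C_2 → C_1 maps a triangle to the signed sum of its edges. For instance
  ∂ADE = DE − AE + AD,
  ∂BEF = EF − BF + BE.
This gives a 10×5 integer matrix of rank 5; reducing to Smith normal form yields diagonal entries (1,1,1,1,1).

Reading off H_k = ker ∂_k / im ∂_{k+1}:

  H_0: rank C_0 − rank ∂_1 = 5 − 4 = 1, and the invariant factors of ∂_1 are all 1, so H_0 ≅ Z.
  H_1: rank ker ∂_1 − rank ∂_2 = (10 − 4) − 5 = 1, and the invariant factors of ∂_2 are all 1, so H_1 ≅ Z.
  H_2: rank ker ∂_2 − rank ∂_3 = (5 − 5) − 0 = 0, and there is no ∂_3, so H_2 ≅ 0.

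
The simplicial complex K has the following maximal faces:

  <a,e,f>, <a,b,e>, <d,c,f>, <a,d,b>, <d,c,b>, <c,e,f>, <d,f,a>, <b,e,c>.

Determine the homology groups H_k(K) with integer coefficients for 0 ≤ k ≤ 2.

H_0 = Z,  H_1 = 0,  H_2 = Z.

Fix the vertex order a < b < c < d < e < f and write every simplex with vertices in increasing order. Then dim K = 2 and the simplices of K are:

  0-simplices (6): a, b, c, d, e, f
  1-simplices (12): ab, ad, ae, af, bc, bd, be, cd, ce, cf, df, ef
  2-simplices (8): abd, abe, adf, aef, bcd, bce, cdf, cef

Hence C_0 ≅ Z^6, C_1 ≅ Z^12, C_2 ≅ Z^8.

Boundary ∂_1: C_1 → C_0 sends each edge [p,q] (with p < q) to q − p. For instance
  ∂ef = f − e.
The resulting 6×12 matrix has rank 5, and its Smith normal form has invariant factors (1,1,1,1,1).

Boundary ∂_2: C_2 → C_1 sends each 2-simplex [p,q,r] to [q,r] − [p,r] + [p,q]. For instance
  ∂cef = ef − cf + ce,
  ∂bce = ce − be + bc.
The resulting 12×8 matrix has rank 7, and its Smith normal form has invariant factors (1,1,1,1,1,1,1).

Now H_k = ker ∂_k / im ∂_{k+1}, so:

  H_0: rank C_0 − rank ∂_1 = 6 − 5 = 1, and the invariant factors of ∂_1 are all 1, so H_0 ≅ Z.
  H_1: rank ker ∂_1 − rank ∂_2 = (12 − 5) − 7 = 0, and the invariant factors of ∂_2 are all 1, so H_1 ≅ 0.
  H_2: rank ker ∂_2 − rank ∂_3 = (8 − 7) − 0 = 1, and there is no ∂_3, so H_2 ≅ Z.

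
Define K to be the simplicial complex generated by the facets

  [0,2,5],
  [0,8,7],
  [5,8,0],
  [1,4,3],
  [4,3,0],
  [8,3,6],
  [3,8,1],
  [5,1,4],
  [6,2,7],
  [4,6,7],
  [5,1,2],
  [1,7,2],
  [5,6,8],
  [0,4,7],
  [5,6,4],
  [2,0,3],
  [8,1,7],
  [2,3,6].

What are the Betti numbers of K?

b_0 = 1, b_1 = 2, b_2 = 1.

Fix the vertex order 0 < 1 < 2 < 3 < 4 < 5 < 6 < 7 < 8 and write every simplex with vertices in increasing order. Then dim K = 2 and the simplices of K are:

  0-simplices (9): [0], [1], [2], [3], [4], [5], [6], [7], [8]
  1-simplices (27): (27 of them)
  2-simplices (18): [0,2,3], [0,2,5], [0,3,4], [0,4,7], [0,5,8], [0,7,8], [1,2,5], [1,2,7], [1,3,4], [1,3,8], [1,4,5], [1,7,8], [2,3,6], [2,6,7], [3,6,8], [4,5,6], [4,6,7], [5,6,8]

giving chain groups C_0 ≅ Z^9, C_1 ≅ Z^27, C_2 ≅ Z^18.

Boundary ∂_1: C_1 → C_0 sends each edge [p,q] (with p < q) to q − p. For instance
  ∂[0,8] = [8] − [0].
As a 9×27 matrix over Z this has rank 8, with invariant factors (1,1,1,1,1,1,1,1).

Boundary ∂_2: C_2 → C_1 sends each 2-simplex [p,q,r] to [q,r] − [p,r] + [p,q]. For instance
  ∂[1,3,4] = [3,4] − [1,4] + [1,3],
  ∂[0,5,8] = [5,8] − [0,8] + [0,5].
The resulting 27×18 matrix has rank 17, and its Smith normal form has invariant factors (1,1,1,1,1,1,1,1,1,1,1,1,1,1,1,1,1).

From H_k ≅ ker(∂_k) / im(∂_{k+1}) we obtain:

  H_0: rank C_0 − rank ∂_1 = 9 − 8 = 1, and the invariant factors of ∂_1 are all 1, so H_0 = Z.
  H_1: rank ker ∂_1 − rank ∂_2 = (27 − 8) − 17 = 2, and the invariant factors of ∂_2 are all 1, so H_1 = Z^2.
  H_2: rank ker ∂_2 − rank ∂_3 = (18 − 17) − 0 = 1, and there is no ∂_3, so H_2 = Z.

Hence the Betti numbers are b_0 = 1, b_1 = 2, b_2 = 1.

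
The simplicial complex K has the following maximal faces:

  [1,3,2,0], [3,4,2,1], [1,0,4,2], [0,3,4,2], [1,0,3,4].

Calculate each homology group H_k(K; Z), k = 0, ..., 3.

K has 5 vertices, 10 edges, 10 triangles, 5 3-simplices.
rank ∂_0 = 0, rank ∂_1 = 4 ⇒ b_0 = 5 − 0 − 4 = 1; all invariant factors of ∂_1 are 1 so no torsion. So H_0 = Z.
rank ∂_1 = 4, rank ∂_2 = 6 ⇒ b_1 = 10 − 4 − 6 = 0; all invariant factors of ∂_2 are 1 so no torsion. So H_1 = 0.
rank ∂_2 = 6, rank ∂_3 = 4 ⇒ b_2 = 10 − 6 − 4 = 0; all invariant factors of ∂_3 are 1 so no torsion. So H_2 = 0.
rank ∂_3 = 4, rank ∂_4 = 0 ⇒ b_3 = 5 − 4 − 0 = 1. So H_3 = Z.

H_0 = Z,  H_1 = 0,  H_2 = 0,  H_3 = Z.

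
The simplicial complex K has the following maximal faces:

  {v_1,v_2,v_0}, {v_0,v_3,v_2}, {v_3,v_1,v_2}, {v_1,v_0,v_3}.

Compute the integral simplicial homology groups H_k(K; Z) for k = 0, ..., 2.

H_0 ≅ Z,  H_1 = 0,  H_2 ≅ Z.

Order the vertices as v_0 < v_1 < v_2 < v_3. Listing each simplex with vertices in this order, K has dimension 2 with simplices:

  0-simplices (4): [v_0], [v_1], [v_2], [v_3]
  1-simplices (6): [v_0,v_1], [v_0,v_2], [v_0,v_3], [v_1,v_2], [v_1,v_3], [v_2,v_3]
  2-simplices (4): [v_0,v_1,v_2], [v_0,v_1,v_3], [v_0,v_2,v_3], [v_1,v_2,v_3]

Hence C_0 ≅ Z^4, C_1 ≅ Z^6, C_2 ≅ Z^4.

∂_1: C_1 → C_0 sends each edge [p,q] (with p < q) to q − p.
The 4×6 boundary matrix has rank 3 and Smith normal form diag(1,1,1).

∂_2: C_2 → C_1 maps a triangle to the signed sum of its edges. For instance
  ∂[v_0,v_2,v_3] = [v_2,v_3] − [v_0,v_3] + [v_0,v_2],
  ∂[v_1,v_2,v_3] = [v_2,v_3] − [v_1,v_3] + [v_1,v_2].
The 6×4 boundary matrix has rank 3 and Smith normal form diag(1,1,1).

Reading off H_k = ker ∂_k / im ∂_{k+1}:

  H_0: rank C_0 − rank ∂_1 = 4 − 3 = 1, and the invariant factors of ∂_1 are all 1, so H_0 = Z.
  H_1: rank ker ∂_1 − rank ∂_2 = (6 − 3) − 3 = 0, and the invariant factors of ∂_2 are all 1, so H_1 = 0.
  H_2: rank ker ∂_2 − rank ∂_3 = (4 − 3) − 0 = 1, and there is no ∂_3, so H_2 = Z.

(K is a triangulation of the 2-sphere S^2.)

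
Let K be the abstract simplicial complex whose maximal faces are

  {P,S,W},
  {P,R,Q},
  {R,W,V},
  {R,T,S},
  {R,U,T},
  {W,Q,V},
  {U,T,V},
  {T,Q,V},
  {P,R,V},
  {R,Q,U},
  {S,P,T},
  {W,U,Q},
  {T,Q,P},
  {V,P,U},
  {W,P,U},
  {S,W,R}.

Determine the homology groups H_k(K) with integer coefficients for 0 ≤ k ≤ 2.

H_0 = Z,  H_1 = Z^2,  H_2 = Z.

Order the vertices as P < Q < R < S < T < U < V < W. Listing each simplex with vertices in this order, K has dimension 2 with simplices:

  0-simplices (8): P, Q, R, S, T, U, V, W
  1-simplices (24): PQ, PR, PS, PT, PU, PV, PW, QR, QT, QU, QV, QW, RS, RT, RU, RV, RW, ST, SW, TU, TV, UV, UW, VW
  2-simplices (16): PQR, PQT, PRV, PST, PSW, PUV, PUW, QRU, QTV, QUW, QVW, RST, RSW, RTU, RVW, TUV

giving chain groups C_0 ≅ Z^8, C_1 ≅ Z^24, C_2 ≅ Z^16.

The boundary map ∂_1: C_1 → C_0 sends each edge [p,q] (with p < q) to q − p. For instance
  ∂RU = U − R.
The 8×24 boundary matrix has rank 7 and Smith normal form diag(1,1,1,1,1,1,1).

Boundary ∂_2: C_2 → C_1 maps a triangle to the signed sum of its edges. For instance
  ∂QRU = RU − QU + QR,
  ∂PQR = QR − PR + PQ.
This gives a 24×16 integer matrix of rank 15; reducing to Smith normal form yields diagonal entries (1,1,1,1,1,1,1,1,1,1,1,1,1,1,1).

From H_k ≅ ker(∂_k) / im(∂_{k+1}) we obtain:

  H_0: rank C_0 − rank ∂_1 = 8 − 7 = 1, and the invariant factors of ∂_1 are all 1, so H_0 = Z.
  H_1: rank ker ∂_1 − rank ∂_2 = (24 − 7) − 15 = 2, and the invariant factors of ∂_2 are all 1, so H_1 = Z^2.
  H_2: rank ker ∂_2 − rank ∂_3 = (16 − 15) − 0 = 1, and there is no ∂_3, so H_2 = Z.

(K is a triangulation of the torus T^2.)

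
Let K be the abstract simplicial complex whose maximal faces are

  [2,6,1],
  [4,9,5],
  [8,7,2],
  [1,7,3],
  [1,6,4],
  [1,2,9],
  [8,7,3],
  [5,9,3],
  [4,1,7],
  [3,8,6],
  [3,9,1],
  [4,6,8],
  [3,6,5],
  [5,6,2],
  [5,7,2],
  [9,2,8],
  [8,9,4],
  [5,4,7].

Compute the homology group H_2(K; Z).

K has 9 vertices, 27 edges, 18 triangles.
rank ∂_2 = 17, rank ∂_3 = 0 ⇒ b_2 = 18 − 17 − 0 = 1. So H_2 = Z.

H_2 ≅ Z.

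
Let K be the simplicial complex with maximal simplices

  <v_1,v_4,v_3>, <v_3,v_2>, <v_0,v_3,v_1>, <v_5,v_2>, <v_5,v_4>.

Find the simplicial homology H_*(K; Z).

Fix the vertex order v_0 < v_1 < v_2 < v_3 < v_4 < v_5 and write every simplex with vertices in increasing order. Then dim K = 2 and the simplices of K are:

  0-simplices (6): [v_0], [v_1], [v_2], [v_3], [v_4], [v_5]
  1-simplices (8): [v_0,v_1], [v_0,v_3], [v_1,v_3], [v_1,v_4], [v_2,v_3], [v_2,v_5], [v_3,v_4], [v_4,v_5]
  2-simplices (2): [v_0,v_1,v_3], [v_1,v_3,v_4]

so the chain groups are C_0 ≅ Z^6, C_1 ≅ Z^8, C_2 ≅ Z^2.

Boundary ∂_1: C_1 → C_0 maps an edge to its endpoints' difference, ∂[p,q] = q − p. For instance
  ∂[v_1,v_3] = [v_3] − [v_1].
This gives a 6×8 integer matrix of rank 5; reducing to Smith normal form yields diagonal entries (1,1,1,1,1).

∂_2: C_2 → C_1 maps a triangle to the signed sum of its edges. For instance
  ∂[v_0,v_1,v_3] = [v_1,v_3] − [v_0,v_3] + [v_0,v_1],
  ∂[v_1,v_3,v_4] = [v_3,v_4] − [v_1,v_4] + [v_1,v_3].
The resulting 8×2 matrix has rank 2, and its Smith normal form has invariant factors (1,1).

Now H_k = ker ∂_k / im ∂_{k+1}, so:

  H_0: rank C_0 − rank ∂_1 = 6 − 5 = 1, and the invariant factors of ∂_1 are all 1, so H_0 ≅ Z.
  H_1: rank ker ∂_1 − rank ∂_2 = (8 − 5) − 2 = 1, and the invariant factors of ∂_2 are all 1, so H_1 ≅ Z.
  H_2: rank ker ∂_2 − rank ∂_3 = (2 − 2) − 0 = 0, and there is no ∂_3, so H_2 ≅ 0.

H_0 = Z,  H_1 = Z,  H_2 = 0.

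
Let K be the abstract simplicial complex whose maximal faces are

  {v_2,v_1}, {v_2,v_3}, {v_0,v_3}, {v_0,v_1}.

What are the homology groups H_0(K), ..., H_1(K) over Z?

K has 4 vertices, 4 edges.
rank ∂_0 = 0, rank ∂_1 = 3 ⇒ b_0 = 4 − 0 − 3 = 1; all invariant factors of ∂_1 are 1 so no torsion. So H_0 ≅ Z.
rank ∂_1 = 3, rank ∂_2 = 0 ⇒ b_1 = 4 − 3 − 0 = 1. So H_1 ≅ Z.

H_0 = Z,  H_1 = Z.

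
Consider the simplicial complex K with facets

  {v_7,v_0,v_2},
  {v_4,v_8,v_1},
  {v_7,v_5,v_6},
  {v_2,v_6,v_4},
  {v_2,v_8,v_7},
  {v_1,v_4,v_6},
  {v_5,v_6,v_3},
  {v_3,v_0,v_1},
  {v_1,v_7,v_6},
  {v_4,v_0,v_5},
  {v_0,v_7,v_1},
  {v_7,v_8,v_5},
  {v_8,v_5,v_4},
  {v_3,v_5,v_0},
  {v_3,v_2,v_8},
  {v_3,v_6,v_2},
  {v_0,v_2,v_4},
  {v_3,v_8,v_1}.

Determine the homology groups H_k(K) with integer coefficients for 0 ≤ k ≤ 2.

We work with the vertex ordering v_0 < v_1 < v_2 < v_3 < v_4 < v_5 < v_6 < v_7 < v_8. The simplices of K, each written with vertices in increasing order, are:

  0-simplices (9): [v_0], [v_1], [v_2], [v_3], [v_4], [v_5], [v_6], [v_7], [v_8]
  1-simplices (27): (27 of them)
  2-simplices (18): (18 of them)

giving chain groups C_0 ≅ Z^9, C_1 ≅ Z^27, C_2 ≅ Z^18.

The boundary map ∂_1: C_1 → C_0 maps an edge to its endpoints' difference, ∂[p,q] = q − p.
The resulting 9×27 matrix has rank 8, and its Smith normal form has invariant factors (1,1,1,1,1,1,1,1).

Boundary ∂_2: C_2 → C_1 sends each 2-simplex [p,q,r] to [q,r] − [p,r] + [p,q]. For instance
  ∂[v_0,v_4,v_5] = [v_4,v_5] − [v_0,v_5] + [v_0,v_4],
  ∂[v_0,v_1,v_7] = [v_1,v_7] − [v_0,v_7] + [v_0,v_1].
This gives a 27×18 integer matrix of rank 17; reducing to Smith normal form yields diagonal entries (1,1,1,1,1,1,1,1,1,1,1,1,1,1,1,1,1).

Reading off H_k = ker ∂_k / im ∂_{k+1}:

  H_0: rank C_0 − rank ∂_1 = 9 − 8 = 1, and the invariant factors of ∂_1 are all 1, so H_0 = Z.
  H_1: rank ker ∂_1 − rank ∂_2 = (27 − 8) − 17 = 2, and the invariant factors of ∂_2 are all 1, so H_1 = Z^2.
  H_2: rank ker ∂_2 − rank ∂_3 = (18 − 17) − 0 = 1, and there is no ∂_3, so H_2 = Z.

H_0 = Z,  H_1 = Z^2,  H_2 = Z.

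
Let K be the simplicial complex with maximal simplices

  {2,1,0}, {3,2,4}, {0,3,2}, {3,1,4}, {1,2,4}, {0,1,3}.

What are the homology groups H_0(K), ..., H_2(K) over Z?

H_0 ≅ Z,  H_1 = 0,  H_2 ≅ Z.

Order the vertices as 0 < 1 < 2 < 3 < 4. Listing each simplex with vertices in this order, K has dimension 2 with simplices:

  0-simplices (5): [0], [1], [2], [3], [4]
  1-simplices (9): [0,1], [0,2], [0,3], [1,2], [1,3], [1,4], [2,3], [2,4], [3,4]
  2-simplices (6): [0,1,2], [0,1,3], [0,2,3], [1,2,4], [1,3,4], [2,3,4]

so the chain groups are C_0 ≅ Z^5, C_1 ≅ Z^9, C_2 ≅ Z^6.

Boundary ∂_1: C_1 → C_0 is given by ∂[p,q] = [q] − [p]. For instance
  ∂[2,4] = [4] − [2].
As a 5×9 matrix over Z this has rank 4, with invariant factors (1,1,1,1).

Boundary ∂_2: C_2 → C_1 maps a triangle to the signed sum of its edges. For instance
  ∂[0,1,2] = [1,2] − [0,2] + [0,1],
  ∂[1,2,4] = [2,4] − [1,4] + [1,2].
As a 9×6 matrix over Z this has rank 5, with invariant factors (1,1,1,1,1).

Computing H_k = (kernel of ∂_k) / (image of ∂_{k+1}):

  H_0: rank C_0 − rank ∂_1 = 5 − 4 = 1, and the invariant factors of ∂_1 are all 1, so H_0 = Z.
  H_1: rank ker ∂_1 − rank ∂_2 = (9 − 4) − 5 = 0, and the invariant factors of ∂_2 are all 1, so H_1 = 0.
  H_2: rank ker ∂_2 − rank ∂_3 = (6 − 5) − 0 = 1, and there is no ∂_3, so H_2 = Z.

(K is a triangulation of the 2-sphere S^2.)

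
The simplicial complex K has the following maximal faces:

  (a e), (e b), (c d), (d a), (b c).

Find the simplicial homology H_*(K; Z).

Order the vertices as a < b < c < d < e. Listing each simplex with vertices in this order, K has dimension 1 with simplices:

  0-simplices (5): a, b, c, d, e
  1-simplices (5): ad, ae, bc, be, cd

so the chain groups are C_0 ≅ Z^5, C_1 ≅ Z^5.

∂_1: C_1 → C_0 is given by ∂[p,q] = [q] − [p]. For instance
  ∂ad = d − a.
The 5×5 boundary matrix has rank 4 and Smith normal form diag(1,1,1,1).

Computing H_k = (kernel of ∂_k) / (image of ∂_{k+1}):

  H_0: rank C_0 − rank ∂_1 = 5 − 4 = 1, and the invariant factors of ∂_1 are all 1, so H_0 ≅ Z.
  H_1: rank ker ∂_1 − rank ∂_2 = (5 − 4) − 0 = 1, and there is no ∂_2, so H_1 ≅ Z.

As a check, the Euler characteristic is 5 − 5 = 0, which agrees with 1 − 1 = 0.

H_0 ≅ Z,  H_1 ≅ Z.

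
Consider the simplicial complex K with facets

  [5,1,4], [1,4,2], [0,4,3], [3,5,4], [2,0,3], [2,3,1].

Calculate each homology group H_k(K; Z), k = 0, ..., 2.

H_0 = Z,  H_1 = Z,  H_2 = 0.

Fix the vertex order 0 < 1 < 2 < 3 < 4 < 5 and write every simplex with vertices in increasing order. Then dim K = 2 and the simplices of K are:

  0-simplices (6): [0], [1], [2], [3], [4], [5]
  1-simplices (12): [0,2], [0,3], [0,4], [1,2], [1,3], [1,4], [1,5], [2,3], [2,4], [3,4], [3,5], [4,5]
  2-simplices (6): [0,2,3], [0,3,4], [1,2,3], [1,2,4], [1,4,5], [3,4,5]

so the chain groups are C_0 ≅ Z^6, C_1 ≅ Z^12, C_2 ≅ Z^6.

The boundary map ∂_1: C_1 → C_0 sends each edge [p,q] (with p < q) to q − p. For instance
  ∂[2,3] = [3] − [2].
This gives a 6×12 integer matrix of rank 5; reducing to Smith normal form yields diagonal entries (1,1,1,1,1).

The boundary map ∂_2: C_2 → C_1 acts by ∂[p,q,r] = [q,r] − [p,r] + [p,q]. For instance
  ∂[0,2,3] = [2,3] − [0,3] + [0,2],
  ∂[0,3,4] = [3,4] − [0,4] + [0,3].
The 12×6 boundary matrix has rank 6 and Smith normal form diag(1,1,1,1,1,1).

Reading off H_k = ker ∂_k / im ∂_{k+1}:

  H_0: rank C_0 − rank ∂_1 = 6 − 5 = 1, and the invariant factors of ∂_1 are all 1, so H_0 ≅ Z.
  H_1: rank ker ∂_1 − rank ∂_2 = (12 − 5) − 6 = 1, and the invariant factors of ∂_2 are all 1, so H_1 ≅ Z.
  H_2: rank ker ∂_2 − rank ∂_3 = (6 − 6) − 0 = 0, and there is no ∂_3, so H_2 ≅ 0.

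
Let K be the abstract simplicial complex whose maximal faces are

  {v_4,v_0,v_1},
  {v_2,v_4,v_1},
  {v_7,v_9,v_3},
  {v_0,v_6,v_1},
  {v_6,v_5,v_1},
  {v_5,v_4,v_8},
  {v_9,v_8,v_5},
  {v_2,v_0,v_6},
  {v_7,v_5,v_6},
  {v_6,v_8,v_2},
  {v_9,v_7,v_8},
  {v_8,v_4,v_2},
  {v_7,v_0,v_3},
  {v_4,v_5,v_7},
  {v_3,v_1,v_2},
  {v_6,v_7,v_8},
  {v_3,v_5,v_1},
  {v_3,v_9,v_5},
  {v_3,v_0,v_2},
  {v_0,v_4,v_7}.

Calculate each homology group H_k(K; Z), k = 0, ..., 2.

H_0 ≅ Z,  H_1 ≅ Z ⊕ Z/2,  H_2 = 0.

Order the vertices as v_0 < v_1 < v_2 < v_3 < v_4 < v_5 < v_6 < v_7 < v_8 < v_9. Listing each simplex with vertices in this order, K has dimension 2 with simplices:

  0-simplices (10): [v_0], [v_1], [v_2], [v_3], [v_4], [v_5], [v_6], [v_7], [v_8], [v_9]
  1-simplices (30): (30 of them)
  2-simplices (20): (20 of them)

Hence C_0 ≅ Z^10, C_1 ≅ Z^30, C_2 ≅ Z^20.

The boundary map ∂_1: C_1 → C_0 sends each edge [p,q] (with p < q) to q − p.
This gives a 10×30 integer matrix of rank 9; reducing to Smith normal form yields diagonal entries (1,1,1,1,1,1,1,1,1).

∂_2: C_2 → C_1 acts by ∂[p,q,r] = [q,r] − [p,r] + [p,q]. For instance
  ∂[v_5,v_8,v_9] = [v_8,v_9] − [v_5,v_9] + [v_5,v_8],
  ∂[v_3,v_5,v_9] = [v_5,v_9] − [v_3,v_9] + [v_3,v_5].
The 30×20 boundary matrix has rank 20 and Smith normal form diag(1,1,1,1,1,1,1,1,1,1,1,1,1,1,1,1,1,1,1,2).

Reading off H_k = ker ∂_k / im ∂_{k+1}:

  H_0: rank C_0 − rank ∂_1 = 10 − 9 = 1, and the invariant factors of ∂_1 are all 1, so H_0 = Z.
  H_1: rank ker ∂_1 − rank ∂_2 = (30 − 9) − 20 = 1, and ∂_2 has invariant factor 2 > 1, so H_1 = Z ⊕ Z/2.
  H_2: rank ker ∂_2 − rank ∂_3 = (20 − 20) − 0 = 0, and there is no ∂_3, so H_2 = 0.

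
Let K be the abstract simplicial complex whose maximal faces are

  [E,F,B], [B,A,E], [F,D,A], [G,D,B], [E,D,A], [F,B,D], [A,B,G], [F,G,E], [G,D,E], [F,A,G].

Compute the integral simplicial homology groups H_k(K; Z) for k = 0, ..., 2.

Order the vertices as A < B < D < E < F < G. Listing each simplex with vertices in this order, K has dimension 2 with simplices:

  0-simplices (6): A, B, D, E, F, G
  1-simplices (15): AB, AD, AE, AF, AG, BD, BE, BF, BG, DE, DF, DG, EF, EG, FG
  2-simplices (10): ABE, ABG, ADE, ADF, AFG, BDF, BDG, BEF, DEG, EFG

so the chain groups are C_0 ≅ Z^6, C_1 ≅ Z^15, C_2 ≅ Z^10.

The boundary map ∂_1: C_1 → C_0 is given by ∂[p,q] = [q] − [p]. For instance
  ∂AF = F − A.
The resulting 6×15 matrix has rank 5, and its Smith normal form has invariant factors (1,1,1,1,1).

Boundary ∂_2: C_2 → C_1 acts by ∂[p,q,r] = [q,r] − [p,r] + [p,q]. For instance
  ∂ABE = BE − AE + AB,
  ∂BDG = DG − BG + BD.
The 15×10 boundary matrix has rank 10 and Smith normal form diag(1,1,1,1,1,1,1,1,1,2).

Now H_k = ker ∂_k / im ∂_{k+1}, so:

  H_0: rank C_0 − rank ∂_1 = 6 − 5 = 1, and the invariant factors of ∂_1 are all 1, so H_0 = Z.
  H_1: rank ker ∂_1 − rank ∂_2 = (15 − 5) − 10 = 0, and ∂_2 has invariant factor 2 > 1, so H_1 = Z/2.
  H_2: rank ker ∂_2 − rank ∂_3 = (10 − 10) − 0 = 0, and there is no ∂_3, so H_2 = 0.

As a check, the Euler characteristic is 6 − 15 + 10 = 1, which agrees with 1 − 0 + 0 = 1.
(K is a triangulation of the real projective plane RP^2.)

H_0 = Z,  H_1 = Z/2,  H_2 = 0.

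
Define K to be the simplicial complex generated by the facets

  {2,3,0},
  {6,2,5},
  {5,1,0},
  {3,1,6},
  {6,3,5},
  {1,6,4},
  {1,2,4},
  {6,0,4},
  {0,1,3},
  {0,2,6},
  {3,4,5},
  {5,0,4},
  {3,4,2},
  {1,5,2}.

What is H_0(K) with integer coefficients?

H_0 ≅ Z.

Order the vertices as 0 < 1 < 2 < 3 < 4 < 5 < 6. Listing each simplex with vertices in this order, K has dimension 2 with simplices:

  0-simplices (7): [0], [1], [2], [3], [4], [5], [6]
  1-simplices (21): [0,1], [0,2], [0,3], [0,4], [0,5], [0,6], [1,2], [1,3], [1,4], [1,5], [1,6], [2,3], [2,4], [2,5], [2,6], [3,4], [3,5], [3,6], [4,5], [4,6], [5,6]
  2-simplices (14): [0,1,3], [0,1,5], [0,2,3], [0,2,6], [0,4,5], [0,4,6], [1,2,4], [1,2,5], [1,3,6], [1,4,6], [2,3,4], [2,5,6], [3,4,5], [3,5,6]

Hence C_0 ≅ Z^7, C_1 ≅ Z^21, C_2 ≅ Z^14.

∂_1: C_1 → C_0 maps an edge to its endpoints' difference, ∂[p,q] = q − p. For instance
  ∂[2,6] = [6] − [2].
This gives a 7×21 integer matrix of rank 6; reducing to Smith normal form yields diagonal entries (1,1,1,1,1,1).

The boundary map ∂_2: C_2 → C_1 maps a triangle to the signed sum of its edges. For instance
  ∂[1,4,6] = [4,6] − [1,6] + [1,4],
  ∂[3,4,5] = [4,5] − [3,5] + [3,4].
This gives a 21×14 integer matrix of rank 13; reducing to Smith normal form yields diagonal entries (1,1,1,1,1,1,1,1,1,1,1,1,1).

Reading off H_k = ker ∂_k / im ∂_{k+1}:

  H_0: rank C_0 − rank ∂_1 = 7 − 6 = 1, and the invariant factors of ∂_1 are all 1, so H_0 = Z.

(K is a triangulation of the torus T^2.)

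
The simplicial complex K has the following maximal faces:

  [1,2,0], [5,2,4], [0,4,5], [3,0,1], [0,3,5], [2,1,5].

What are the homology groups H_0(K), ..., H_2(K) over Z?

Take the total order 0 < 1 < 2 < 3 < 4 < 5 on the vertex set. Then K (dimension 2) consists of the simplices:

  0-simplices (6): [0], [1], [2], [3], [4], [5]
  1-simplices (12): [0,1], [0,2], [0,3], [0,4], [0,5], [1,2], [1,3], [1,5], [2,4], [2,5], [3,5], [4,5]
  2-simplices (6): [0,1,2], [0,1,3], [0,3,5], [0,4,5], [1,2,5], [2,4,5]

Hence C_0 ≅ Z^6, C_1 ≅ Z^12, C_2 ≅ Z^6.

Boundary ∂_1: C_1 → C_0 sends each edge [p,q] (with p < q) to q − p. For instance
  ∂[0,3] = [3] − [0].
The 6×12 boundary matrix has rank 5 and Smith normal form diag(1,1,1,1,1).

∂_2: C_2 → C_1 maps a triangle to the signed sum of its edges. For instance
  ∂[1,2,5] = [2,5] − [1,5] + [1,2],
  ∂[2,4,5] = [4,5] − [2,5] + [2,4].
This gives a 12×6 integer matrix of rank 6; reducing to Smith normal form yields diagonal entries (1,1,1,1,1,1).

Computing H_k = (kernel of ∂_k) / (image of ∂_{k+1}):

  H_0: rank C_0 − rank ∂_1 = 6 − 5 = 1, and the invariant factors of ∂_1 are all 1, so H_0 = Z.
  H_1: rank ker ∂_1 − rank ∂_2 = (12 − 5) − 6 = 1, and the invariant factors of ∂_2 are all 1, so H_1 = Z.
  H_2: rank ker ∂_2 − rank ∂_3 = (6 − 6) − 0 = 0, and there is no ∂_3, so H_2 = 0.

(K is a triangulation of the cylinder S^1 x I.)

H_0 ≅ Z,  H_1 ≅ Z,  H_2 = 0.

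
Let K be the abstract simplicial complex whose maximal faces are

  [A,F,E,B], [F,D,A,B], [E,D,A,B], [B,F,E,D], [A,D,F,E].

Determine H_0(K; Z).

Order the vertices as A < B < D < E < F. Listing each simplex with vertices in this order, K has dimension 3 with simplices:

  0-simplices (5): A, B, D, E, F
  1-simplices (10): AB, AD, AE, AF, BD, BE, BF, DE, DF, EF
  2-simplices (10): ABD, ABE, ABF, ADE, ADF, AEF, BDE, BDF, BEF, DEF
  3-simplices (5): ABDE, ABDF, ABEF, ADEF, BDEF

giving chain groups C_0 ≅ Z^5, C_1 ≅ Z^10, C_2 ≅ Z^10, C_3 ≅ Z^5.

Boundary ∂_1: C_1 → C_0 is given by ∂[p,q] = [q] − [p]. For instance
  ∂AB = B − A.
The 5×10 boundary matrix has rank 4 and Smith normal form diag(1,1,1,1).

∂_2: C_2 → C_1 acts by ∂[p,q,r] = [q,r] − [p,r] + [p,q]. For instance
  ∂ABF = BF − AF + AB,
  ∂ADF = DF − AF + AD.
The 10×10 boundary matrix has rank 6 and Smith normal form diag(1,1,1,1,1,1).

The boundary map ∂_3: C_3 → C_2 sends each 3-simplex σ to the alternating sum Σ_i (−1)^i (σ with its i-th vertex removed). For instance
  ∂BDEF = DEF − BEF + BDF − BDE,
  ∂ABDF = BDF − ADF + ABF − ABD.
The resulting 10×5 matrix has rank 4, and its Smith normal form has invariant factors (1,1,1,1).

Reading off H_k = ker ∂_k / im ∂_{k+1}:

  H_0: rank C_0 − rank ∂_1 = 5 − 4 = 1, and the invariant factors of ∂_1 are all 1, so H_0 = Z.

H_0 ≅ Z.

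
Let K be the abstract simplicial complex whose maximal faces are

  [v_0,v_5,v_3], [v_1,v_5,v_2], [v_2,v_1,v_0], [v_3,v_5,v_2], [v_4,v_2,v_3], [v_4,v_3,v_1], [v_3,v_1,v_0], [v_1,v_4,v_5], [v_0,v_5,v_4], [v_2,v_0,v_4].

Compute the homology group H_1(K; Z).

Fix the vertex order v_0 < v_1 < v_2 < v_3 < v_4 < v_5 and write every simplex with vertices in increasing order. Then dim K = 2 and the simplices of K are:

  0-simplices (6): [v_0], [v_1], [v_2], [v_3], [v_4], [v_5]
  1-simplices (15): (15 of them)
  2-simplices (10): [v_0,v_1,v_2], [v_0,v_1,v_3], [v_0,v_2,v_4], [v_0,v_3,v_5], [v_0,v_4,v_5], [v_1,v_2,v_5], [v_1,v_3,v_4], [v_1,v_4,v_5], [v_2,v_3,v_4], [v_2,v_3,v_5]

so the chain groups are C_0 ≅ Z^6, C_1 ≅ Z^15, C_2 ≅ Z^10.

∂_1: C_1 → C_0 is given by ∂[p,q] = [q] − [p].
The 6×15 boundary matrix has rank 5 and Smith normal form diag(1,1,1,1,1).

∂_2: C_2 → C_1 sends each 2-simplex [p,q,r] to [q,r] − [p,r] + [p,q]. For instance
  ∂[v_1,v_2,v_5] = [v_2,v_5] − [v_1,v_5] + [v_1,v_2],
  ∂[v_1,v_3,v_4] = [v_3,v_4] − [v_1,v_4] + [v_1,v_3].
The 15×10 boundary matrix has rank 10 and Smith normal form diag(1,1,1,1,1,1,1,1,1,2).

From H_k ≅ ker(∂_k) / im(∂_{k+1}) we obtain:

  H_1: rank ker ∂_1 − rank ∂_2 = (15 − 5) − 10 = 0, and ∂_2 has invariant factor 2 > 1, so H_1 = Z/2.

H_1 ≅ Z/2.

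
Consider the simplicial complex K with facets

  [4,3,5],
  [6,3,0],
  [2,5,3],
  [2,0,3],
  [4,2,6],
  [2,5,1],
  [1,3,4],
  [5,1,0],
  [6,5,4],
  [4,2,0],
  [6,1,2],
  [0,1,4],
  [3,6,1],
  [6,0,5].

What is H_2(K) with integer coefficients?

Order the vertices as 0 < 1 < 2 < 3 < 4 < 5 < 6. Listing each simplex with vertices in this order, K has dimension 2 with simplices:

  0-simplices (7): [0], [1], [2], [3], [4], [5], [6]
  1-simplices (21): [0,1], [0,2], [0,3], [0,4], [0,5], [0,6], [1,2], [1,3], [1,4], [1,5], [1,6], [2,3], [2,4], [2,5], [2,6], [3,4], [3,5], [3,6], [4,5], [4,6], [5,6]
  2-simplices (14): [0,1,4], [0,1,5], [0,2,3], [0,2,4], [0,3,6], [0,5,6], [1,2,5], [1,2,6], [1,3,4], [1,3,6], [2,3,5], [2,4,6], [3,4,5], [4,5,6]

Hence C_0 ≅ Z^7, C_1 ≅ Z^21, C_2 ≅ Z^14.

Boundary ∂_1: C_1 → C_0 maps an edge to its endpoints' difference, ∂[p,q] = q − p.
The resulting 7×21 matrix has rank 6, and its Smith normal form has invariant factors (1,1,1,1,1,1).

The boundary map ∂_2: C_2 → C_1 sends each 2-simplex [p,q,r] to [q,r] − [p,r] + [p,q]. For instance
  ∂[2,4,6] = [4,6] − [2,6] + [2,4],
  ∂[1,3,6] = [3,6] − [1,6] + [1,3].
As a 21×14 matrix over Z this has rank 13, with invariant factors (1,1,1,1,1,1,1,1,1,1,1,1,1).

Now H_k = ker ∂_k / im ∂_{k+1}, so:

  H_2: rank ker ∂_2 − rank ∂_3 = (14 − 13) − 0 = 1, and there is no ∂_3, so H_2 = Z.

H_2 ≅ Z.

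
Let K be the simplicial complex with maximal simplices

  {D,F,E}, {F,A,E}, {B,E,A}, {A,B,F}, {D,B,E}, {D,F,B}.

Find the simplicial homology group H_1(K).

We work with the vertex ordering A < B < D < E < F. The simplices of K, each written with vertices in increasing order, are:

  0-simplices (5): A, B, D, E, F
  1-simplices (9): AB, AE, AF, BD, BE, BF, DE, DF, EF
  2-simplices (6): ABE, ABF, AEF, BDE, BDF, DEF

giving chain groups C_0 ≅ Z^5, C_1 ≅ Z^9, C_2 ≅ Z^6.

∂_1: C_1 → C_0 maps an edge to its endpoints' difference, ∂[p,q] = q − p.
The resulting 5×9 matrix has rank 4, and its Smith normal form has invariant factors (1,1,1,1).

The boundary map ∂_2: C_2 → C_1 maps a triangle to the signed sum of its edges. For instance
  ∂DEF = EF − DF + DE,
  ∂ABE = BE − AE + AB.
This gives a 9×6 integer matrix of rank 5; reducing to Smith normal form yields diagonal entries (1,1,1,1,1).

Computing H_k = (kernel of ∂_k) / (image of ∂_{k+1}):

  H_1: rank ker ∂_1 − rank ∂_2 = (9 − 4) − 5 = 0, and the invariant factors of ∂_2 are all 1, so H_1 ≅ 0.

H_1 = 0.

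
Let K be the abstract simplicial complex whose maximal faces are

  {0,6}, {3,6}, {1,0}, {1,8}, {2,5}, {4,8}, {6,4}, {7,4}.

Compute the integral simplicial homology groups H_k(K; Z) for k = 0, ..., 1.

Take the total order 0 < 1 < 2 < 3 < 4 < 5 < 6 < 7 < 8 on the vertex set. Then K (dimension 1) consists of the simplices:

  0-simplices (9): [0], [1], [2], [3], [4], [5], [6], [7], [8]
  1-simplices (8): [0,1], [0,6], [1,8], [2,5], [3,6], [4,6], [4,7], [4,8]

Hence C_0 ≅ Z^9, C_1 ≅ Z^8.

The boundary map ∂_1: C_1 → C_0 maps an edge to its endpoints' difference, ∂[p,q] = q − p. For instance
  ∂[4,7] = [7] − [4].
The 9×8 boundary matrix has rank 7 and Smith normal form diag(1,1,1,1,1,1,1).

Computing H_k = (kernel of ∂_k) / (image of ∂_{k+1}):

  H_0: rank C_0 − rank ∂_1 = 9 − 7 = 2, and the invariant factors of ∂_1 are all 1, so H_0 ≅ Z^2.
  H_1: rank ker ∂_1 − rank ∂_2 = (8 − 7) − 0 = 1, and there is no ∂_2, so H_1 ≅ Z.

H_0 ≅ Z^2,  H_1 ≅ Z.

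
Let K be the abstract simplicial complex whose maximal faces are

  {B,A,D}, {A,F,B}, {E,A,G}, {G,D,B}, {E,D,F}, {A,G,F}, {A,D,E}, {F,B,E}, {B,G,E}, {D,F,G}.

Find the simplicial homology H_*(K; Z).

K has 6 vertices, 15 edges, 10 triangles.
rank ∂_0 = 0, rank ∂_1 = 5 ⇒ b_0 = 6 − 0 − 5 = 1; all invariant factors of ∂_1 are 1 so no torsion. So H_0 = Z.
rank ∂_1 = 5, rank ∂_2 = 10 ⇒ b_1 = 15 − 5 − 10 = 0; ∂_2 has invariant factor(s) [2] giving torsion. So H_1 = Z/2Z.
rank ∂_2 = 10, rank ∂_3 = 0 ⇒ b_2 = 10 − 10 − 0 = 0. So H_2 = 0.

H_0 = Z,  H_1 = Z/2Z,  H_2 = 0.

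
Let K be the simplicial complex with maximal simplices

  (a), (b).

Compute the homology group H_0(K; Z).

H_0 = Z^2.

Order the vertices as a < b. Listing each simplex with vertices in this order, K has dimension 0 with simplices:

  0-simplices (2): a, b

giving chain groups C_0 ≅ Z^2.

Now H_k = ker ∂_k / im ∂_{k+1}, so:

  H_0: rank C_0 − rank ∂_1 = 2 − 0 = 2, and there is no ∂_1, so H_0 = Z^2.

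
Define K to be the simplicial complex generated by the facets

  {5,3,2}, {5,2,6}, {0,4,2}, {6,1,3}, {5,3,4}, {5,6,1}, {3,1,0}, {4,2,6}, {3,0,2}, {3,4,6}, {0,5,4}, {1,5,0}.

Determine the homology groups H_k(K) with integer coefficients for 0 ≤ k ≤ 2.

H_0 = Z,  H_1 = Z/2Z,  H_2 = 0.

Order the vertices as 0 < 1 < 2 < 3 < 4 < 5 < 6. Listing each simplex with vertices in this order, K has dimension 2 with simplices:

  0-simplices (7): [0], [1], [2], [3], [4], [5], [6]
  1-simplices (18): [0,1], [0,2], [0,3], [0,4], [0,5], [1,3], [1,5], [1,6], [2,3], [2,4], [2,5], [2,6], [3,4], [3,5], [3,6], [4,5], [4,6], [5,6]
  2-simplices (12): [0,1,3], [0,1,5], [0,2,3], [0,2,4], [0,4,5], [1,3,6], [1,5,6], [2,3,5], [2,4,6], [2,5,6], [3,4,5], [3,4,6]

so the chain groups are C_0 ≅ Z^7, C_1 ≅ Z^18, C_2 ≅ Z^12.

Boundary ∂_1: C_1 → C_0 sends each edge [p,q] (with p < q) to q − p. For instance
  ∂[0,1] = [1] − [0].
This gives a 7×18 integer matrix of rank 6; reducing to Smith normal form yields diagonal entries (1,1,1,1,1,1).

Boundary ∂_2: C_2 → C_1 sends each 2-simplex [p,q,r] to [q,r] − [p,r] + [p,q]. For instance
  ∂[0,2,3] = [2,3] − [0,3] + [0,2],
  ∂[0,2,4] = [2,4] − [0,4] + [0,2].
The 18×12 boundary matrix has rank 12 and Smith normal form diag(1,1,1,1,1,1,1,1,1,1,1,2).

Computing H_k = (kernel of ∂_k) / (image of ∂_{k+1}):

  H_0: rank C_0 − rank ∂_1 = 7 − 6 = 1, and the invariant factors of ∂_1 are all 1, so H_0 = Z.
  H_1: rank ker ∂_1 − rank ∂_2 = (18 − 6) − 12 = 0, and ∂_2 has invariant factor 2 > 1, so H_1 = Z/2Z.
  H_2: rank ker ∂_2 − rank ∂_3 = (12 − 12) − 0 = 0, and there is no ∂_3, so H_2 = 0.

As a check, the Euler characteristic is 7 − 18 + 12 = 1, which agrees with 1 − 0 + 0 = 1.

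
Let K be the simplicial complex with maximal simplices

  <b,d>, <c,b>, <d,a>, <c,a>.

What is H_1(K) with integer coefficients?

H_1 ≅ Z.

Order the vertices as a < b < c < d. Listing each simplex with vertices in this order, K has dimension 1 with simplices:

  0-simplices (4): a, b, c, d
  1-simplices (4): ac, ad, bc, bd

so the chain groups are C_0 ≅ Z^4, C_1 ≅ Z^4.

Boundary ∂_1: C_1 → C_0 sends each edge [p,q] (with p < q) to q − p.
This gives a 4×4 integer matrix of rank 3; reducing to Smith normal form yields diagonal entries (1,1,1).

Now H_k = ker ∂_k / im ∂_{k+1}, so:

  H_1: rank ker ∂_1 − rank ∂_2 = (4 − 3) − 0 = 1, and there is no ∂_2, so H_1 = Z.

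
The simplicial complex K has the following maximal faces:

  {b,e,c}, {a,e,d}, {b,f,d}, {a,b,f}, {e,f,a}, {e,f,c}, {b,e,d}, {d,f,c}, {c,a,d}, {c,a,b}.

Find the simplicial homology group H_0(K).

Order the vertices as a < b < c < d < e < f. Listing each simplex with vertices in this order, K has dimension 2 with simplices:

  0-simplices (6): a, b, c, d, e, f
  1-simplices (15): ab, ac, ad, ae, af, bc, bd, be, bf, cd, ce, cf, de, df, ef
  2-simplices (10): abc, abf, acd, ade, aef, bce, bde, bdf, cdf, cef

Hence C_0 ≅ Z^6, C_1 ≅ Z^15, C_2 ≅ Z^10.

∂_1: C_1 → C_0 is given by ∂[p,q] = [q] − [p].
The resulting 6×15 matrix has rank 5, and its Smith normal form has invariant factors (1,1,1,1,1).

Boundary ∂_2: C_2 → C_1 maps a triangle to the signed sum of its edges. For instance
  ∂bdf = df − bf + bd,
  ∂aef = ef − af + ae.
The 15×10 boundary matrix has rank 10 and Smith normal form diag(1,1,1,1,1,1,1,1,1,2).

Reading off H_k = ker ∂_k / im ∂_{k+1}:

  H_0: rank C_0 − rank ∂_1 = 6 − 5 = 1, and the invariant factors of ∂_1 are all 1, so H_0 = Z.

H_0 = Z.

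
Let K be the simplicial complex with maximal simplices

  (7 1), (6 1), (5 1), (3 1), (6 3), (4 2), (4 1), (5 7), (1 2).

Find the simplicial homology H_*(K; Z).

H_0 = Z,  H_1 = Z^3.

K has 7 vertices, 9 edges.
rank ∂_0 = 0, rank ∂_1 = 6 ⇒ b_0 = 7 − 0 − 6 = 1; all invariant factors of ∂_1 are 1 so no torsion. So H_0 = Z.
rank ∂_1 = 6, rank ∂_2 = 0 ⇒ b_1 = 9 − 6 − 0 = 3. So H_1 = Z^3.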